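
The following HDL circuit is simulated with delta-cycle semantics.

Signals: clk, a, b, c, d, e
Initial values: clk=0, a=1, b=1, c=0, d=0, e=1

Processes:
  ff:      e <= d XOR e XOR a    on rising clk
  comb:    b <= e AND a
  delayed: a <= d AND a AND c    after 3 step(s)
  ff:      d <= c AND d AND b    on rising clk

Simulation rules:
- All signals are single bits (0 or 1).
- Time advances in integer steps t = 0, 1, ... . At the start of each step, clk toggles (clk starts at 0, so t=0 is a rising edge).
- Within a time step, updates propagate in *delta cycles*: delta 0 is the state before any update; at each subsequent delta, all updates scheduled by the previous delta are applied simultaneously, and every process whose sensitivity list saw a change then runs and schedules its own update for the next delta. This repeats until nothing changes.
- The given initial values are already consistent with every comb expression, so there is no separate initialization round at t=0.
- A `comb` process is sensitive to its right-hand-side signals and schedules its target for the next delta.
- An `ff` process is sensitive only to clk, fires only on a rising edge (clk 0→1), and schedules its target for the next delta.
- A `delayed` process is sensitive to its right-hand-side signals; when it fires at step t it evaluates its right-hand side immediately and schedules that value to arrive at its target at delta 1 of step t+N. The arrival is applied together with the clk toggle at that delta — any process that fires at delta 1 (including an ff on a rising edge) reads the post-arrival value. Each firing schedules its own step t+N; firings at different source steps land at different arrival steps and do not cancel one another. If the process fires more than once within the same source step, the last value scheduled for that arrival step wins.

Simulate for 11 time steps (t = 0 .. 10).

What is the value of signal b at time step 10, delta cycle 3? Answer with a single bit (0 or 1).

1

t0.Δ0 c=0 clk=0 b=1 a=1 d=0 e=1
t0.Δ1 c=0 clk=1 b=1 a=1 d=0 e=1
t0.Δ2 c=0 clk=1 b=1 a=1 d=0 e=0
t0.Δ3 c=0 clk=1 b=0 a=1 d=0 e=0
t1.Δ0 c=0 clk=1 b=0 a=1 d=0 e=0
t1.Δ1 c=0 clk=0 b=0 a=1 d=0 e=0
t2.Δ0 c=0 clk=0 b=0 a=1 d=0 e=0
t2.Δ1 c=0 clk=1 b=0 a=1 d=0 e=0
t2.Δ2 c=0 clk=1 b=0 a=1 d=0 e=1
t2.Δ3 c=0 clk=1 b=1 a=1 d=0 e=1
t3.Δ0 c=0 clk=1 b=1 a=1 d=0 e=1
t3.Δ1 c=0 clk=0 b=1 a=1 d=0 e=1
t4.Δ0 c=0 clk=0 b=1 a=1 d=0 e=1
t4.Δ1 c=0 clk=1 b=1 a=1 d=0 e=1
t4.Δ2 c=0 clk=1 b=1 a=1 d=0 e=0
t4.Δ3 c=0 clk=1 b=0 a=1 d=0 e=0
t5.Δ0 c=0 clk=1 b=0 a=1 d=0 e=0
t5.Δ1 c=0 clk=0 b=0 a=1 d=0 e=0
t6.Δ0 c=0 clk=0 b=0 a=1 d=0 e=0
t6.Δ1 c=0 clk=1 b=0 a=1 d=0 e=0
t6.Δ2 c=0 clk=1 b=0 a=1 d=0 e=1
t6.Δ3 c=0 clk=1 b=1 a=1 d=0 e=1
t7.Δ0 c=0 clk=1 b=1 a=1 d=0 e=1
t7.Δ1 c=0 clk=0 b=1 a=1 d=0 e=1
t8.Δ0 c=0 clk=0 b=1 a=1 d=0 e=1
t8.Δ1 c=0 clk=1 b=1 a=1 d=0 e=1
t8.Δ2 c=0 clk=1 b=1 a=1 d=0 e=0
t8.Δ3 c=0 clk=1 b=0 a=1 d=0 e=0
t9.Δ0 c=0 clk=1 b=0 a=1 d=0 e=0
t9.Δ1 c=0 clk=0 b=0 a=1 d=0 e=0
t10.Δ0 c=0 clk=0 b=0 a=1 d=0 e=0
t10.Δ1 c=0 clk=1 b=0 a=1 d=0 e=0
t10.Δ2 c=0 clk=1 b=0 a=1 d=0 e=1
t10.Δ3 c=0 clk=1 b=1 a=1 d=0 e=1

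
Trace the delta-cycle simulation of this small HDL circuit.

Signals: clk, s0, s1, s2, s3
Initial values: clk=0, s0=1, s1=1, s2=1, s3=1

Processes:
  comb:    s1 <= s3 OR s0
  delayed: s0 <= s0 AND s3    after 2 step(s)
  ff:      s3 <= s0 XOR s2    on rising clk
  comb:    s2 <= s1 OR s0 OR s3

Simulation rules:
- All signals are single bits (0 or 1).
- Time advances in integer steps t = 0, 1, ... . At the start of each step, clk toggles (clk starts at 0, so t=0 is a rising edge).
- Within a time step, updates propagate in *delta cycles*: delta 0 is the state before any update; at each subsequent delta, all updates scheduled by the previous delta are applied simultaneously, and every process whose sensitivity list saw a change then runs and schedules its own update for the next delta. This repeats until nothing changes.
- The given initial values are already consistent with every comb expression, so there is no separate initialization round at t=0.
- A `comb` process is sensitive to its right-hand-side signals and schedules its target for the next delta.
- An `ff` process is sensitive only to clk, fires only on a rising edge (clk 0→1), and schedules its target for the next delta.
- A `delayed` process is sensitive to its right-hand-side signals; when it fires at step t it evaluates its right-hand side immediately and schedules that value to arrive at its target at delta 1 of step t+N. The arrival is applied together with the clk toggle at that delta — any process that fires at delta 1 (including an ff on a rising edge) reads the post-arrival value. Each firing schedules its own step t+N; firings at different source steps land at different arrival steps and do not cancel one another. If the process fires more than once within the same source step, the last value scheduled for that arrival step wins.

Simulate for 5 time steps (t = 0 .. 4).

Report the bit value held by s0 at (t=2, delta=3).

0

t=0 Δ0: s2=1 clk=0 s3=1 s1=1 s0=1
  Δ1: clk:0→1
  Δ2: s3:1→0
  (2Δ to stable)
t=1 Δ0: s2=1 clk=1 s3=0 s1=1 s0=1
  Δ1: clk:1→0
  (1Δ to stable)
t=2 Δ0: s2=1 clk=0 s3=0 s1=1 s0=1
  Δ1: clk:0→1, s0:1→0
  Δ2: s3:0→1, s1:1→0
  Δ3: s1:0→1
  (3Δ to stable)
t=3 Δ0: s2=1 clk=1 s3=1 s1=1 s0=0
  Δ1: clk:1→0
  (1Δ to stable)
t=4 Δ0: s2=1 clk=0 s3=1 s1=1 s0=0
  Δ1: clk:0→1
  (1Δ to stable)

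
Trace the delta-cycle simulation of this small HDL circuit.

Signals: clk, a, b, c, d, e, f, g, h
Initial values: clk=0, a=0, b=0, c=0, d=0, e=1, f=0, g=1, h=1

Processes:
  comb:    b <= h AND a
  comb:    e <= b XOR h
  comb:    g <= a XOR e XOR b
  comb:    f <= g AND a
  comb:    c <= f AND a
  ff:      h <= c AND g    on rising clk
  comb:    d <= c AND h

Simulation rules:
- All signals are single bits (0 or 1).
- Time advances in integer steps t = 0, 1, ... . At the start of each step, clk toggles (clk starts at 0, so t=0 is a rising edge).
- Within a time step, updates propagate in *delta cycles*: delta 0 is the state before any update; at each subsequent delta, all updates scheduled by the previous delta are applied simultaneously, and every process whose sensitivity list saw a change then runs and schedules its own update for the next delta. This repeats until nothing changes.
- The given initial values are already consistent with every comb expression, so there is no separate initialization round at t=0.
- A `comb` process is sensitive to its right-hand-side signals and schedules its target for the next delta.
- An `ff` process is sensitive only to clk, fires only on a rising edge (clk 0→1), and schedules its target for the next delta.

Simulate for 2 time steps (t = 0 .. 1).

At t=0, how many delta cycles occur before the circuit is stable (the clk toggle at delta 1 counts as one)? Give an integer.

4

t=0 Δ0: a=0 b=0 h=1 f=0 g=1 e=1 c=0 d=0 clk=0
  Δ1: clk:0→1
  Δ2: h:1→0
  Δ3: e:1→0
  Δ4: g:1→0
  (4Δ to stable)
t=1 Δ0: a=0 b=0 h=0 f=0 g=0 e=0 c=0 d=0 clk=1
  Δ1: clk:1→0
  (1Δ to stable)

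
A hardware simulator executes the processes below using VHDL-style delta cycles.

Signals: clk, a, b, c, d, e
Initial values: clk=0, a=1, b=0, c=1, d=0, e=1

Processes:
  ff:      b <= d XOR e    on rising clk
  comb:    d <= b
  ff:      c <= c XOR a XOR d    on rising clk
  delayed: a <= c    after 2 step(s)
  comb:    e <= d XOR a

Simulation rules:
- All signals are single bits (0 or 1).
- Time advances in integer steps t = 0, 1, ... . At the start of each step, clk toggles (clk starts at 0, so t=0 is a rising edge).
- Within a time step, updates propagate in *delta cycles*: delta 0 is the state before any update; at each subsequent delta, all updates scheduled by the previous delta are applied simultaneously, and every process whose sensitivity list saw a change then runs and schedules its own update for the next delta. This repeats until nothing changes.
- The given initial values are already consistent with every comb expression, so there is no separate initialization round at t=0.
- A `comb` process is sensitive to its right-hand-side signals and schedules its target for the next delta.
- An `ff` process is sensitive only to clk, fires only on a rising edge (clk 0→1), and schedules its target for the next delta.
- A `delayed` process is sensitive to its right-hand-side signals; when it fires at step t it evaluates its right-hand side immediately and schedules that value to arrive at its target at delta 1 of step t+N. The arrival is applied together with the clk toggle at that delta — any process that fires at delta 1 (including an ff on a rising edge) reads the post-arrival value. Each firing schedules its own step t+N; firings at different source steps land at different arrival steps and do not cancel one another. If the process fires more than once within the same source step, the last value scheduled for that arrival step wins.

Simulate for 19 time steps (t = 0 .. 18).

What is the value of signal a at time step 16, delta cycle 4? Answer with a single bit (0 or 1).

t0.Δ0 b=0 d=0 a=1 e=1 clk=0 c=1
t0.Δ1 b=0 d=0 a=1 e=1 clk=1 c=1
t0.Δ2 b=1 d=0 a=1 e=1 clk=1 c=0
t0.Δ3 b=1 d=1 a=1 e=1 clk=1 c=0
t0.Δ4 b=1 d=1 a=1 e=0 clk=1 c=0
t1.Δ0 b=1 d=1 a=1 e=0 clk=1 c=0
t1.Δ1 b=1 d=1 a=1 e=0 clk=0 c=0
t2.Δ0 b=1 d=1 a=1 e=0 clk=0 c=0
t2.Δ1 b=1 d=1 a=0 e=0 clk=1 c=0
t2.Δ2 b=1 d=1 a=0 e=1 clk=1 c=1
t3.Δ0 b=1 d=1 a=0 e=1 clk=1 c=1
t3.Δ1 b=1 d=1 a=0 e=1 clk=0 c=1
t4.Δ0 b=1 d=1 a=0 e=1 clk=0 c=1
t4.Δ1 b=1 d=1 a=1 e=1 clk=1 c=1
t4.Δ2 b=0 d=1 a=1 e=0 clk=1 c=1
t4.Δ3 b=0 d=0 a=1 e=0 clk=1 c=1
t4.Δ4 b=0 d=0 a=1 e=1 clk=1 c=1
t5.Δ0 b=0 d=0 a=1 e=1 clk=1 c=1
t5.Δ1 b=0 d=0 a=1 e=1 clk=0 c=1
t6.Δ0 b=0 d=0 a=1 e=1 clk=0 c=1
t6.Δ1 b=0 d=0 a=1 e=1 clk=1 c=1
t6.Δ2 b=1 d=0 a=1 e=1 clk=1 c=0
t6.Δ3 b=1 d=1 a=1 e=1 clk=1 c=0
t6.Δ4 b=1 d=1 a=1 e=0 clk=1 c=0
t7.Δ0 b=1 d=1 a=1 e=0 clk=1 c=0
t7.Δ1 b=1 d=1 a=1 e=0 clk=0 c=0
t8.Δ0 b=1 d=1 a=1 e=0 clk=0 c=0
t8.Δ1 b=1 d=1 a=0 e=0 clk=1 c=0
t8.Δ2 b=1 d=1 a=0 e=1 clk=1 c=1
t9.Δ0 b=1 d=1 a=0 e=1 clk=1 c=1
t9.Δ1 b=1 d=1 a=0 e=1 clk=0 c=1
t10.Δ0 b=1 d=1 a=0 e=1 clk=0 c=1
t10.Δ1 b=1 d=1 a=1 e=1 clk=1 c=1
t10.Δ2 b=0 d=1 a=1 e=0 clk=1 c=1
t10.Δ3 b=0 d=0 a=1 e=0 clk=1 c=1
t10.Δ4 b=0 d=0 a=1 e=1 clk=1 c=1
t11.Δ0 b=0 d=0 a=1 e=1 clk=1 c=1
t11.Δ1 b=0 d=0 a=1 e=1 clk=0 c=1
t12.Δ0 b=0 d=0 a=1 e=1 clk=0 c=1
t12.Δ1 b=0 d=0 a=1 e=1 clk=1 c=1
t12.Δ2 b=1 d=0 a=1 e=1 clk=1 c=0
t12.Δ3 b=1 d=1 a=1 e=1 clk=1 c=0
t12.Δ4 b=1 d=1 a=1 e=0 clk=1 c=0
t13.Δ0 b=1 d=1 a=1 e=0 clk=1 c=0
t13.Δ1 b=1 d=1 a=1 e=0 clk=0 c=0
t14.Δ0 b=1 d=1 a=1 e=0 clk=0 c=0
t14.Δ1 b=1 d=1 a=0 e=0 clk=1 c=0
t14.Δ2 b=1 d=1 a=0 e=1 clk=1 c=1
t15.Δ0 b=1 d=1 a=0 e=1 clk=1 c=1
t15.Δ1 b=1 d=1 a=0 e=1 clk=0 c=1
t16.Δ0 b=1 d=1 a=0 e=1 clk=0 c=1
t16.Δ1 b=1 d=1 a=1 e=1 clk=1 c=1
t16.Δ2 b=0 d=1 a=1 e=0 clk=1 c=1
t16.Δ3 b=0 d=0 a=1 e=0 clk=1 c=1
t16.Δ4 b=0 d=0 a=1 e=1 clk=1 c=1
t17.Δ0 b=0 d=0 a=1 e=1 clk=1 c=1
t17.Δ1 b=0 d=0 a=1 e=1 clk=0 c=1
t18.Δ0 b=0 d=0 a=1 e=1 clk=0 c=1
t18.Δ1 b=0 d=0 a=1 e=1 clk=1 c=1
t18.Δ2 b=1 d=0 a=1 e=1 clk=1 c=0
t18.Δ3 b=1 d=1 a=1 e=1 clk=1 c=0
t18.Δ4 b=1 d=1 a=1 e=0 clk=1 c=0

1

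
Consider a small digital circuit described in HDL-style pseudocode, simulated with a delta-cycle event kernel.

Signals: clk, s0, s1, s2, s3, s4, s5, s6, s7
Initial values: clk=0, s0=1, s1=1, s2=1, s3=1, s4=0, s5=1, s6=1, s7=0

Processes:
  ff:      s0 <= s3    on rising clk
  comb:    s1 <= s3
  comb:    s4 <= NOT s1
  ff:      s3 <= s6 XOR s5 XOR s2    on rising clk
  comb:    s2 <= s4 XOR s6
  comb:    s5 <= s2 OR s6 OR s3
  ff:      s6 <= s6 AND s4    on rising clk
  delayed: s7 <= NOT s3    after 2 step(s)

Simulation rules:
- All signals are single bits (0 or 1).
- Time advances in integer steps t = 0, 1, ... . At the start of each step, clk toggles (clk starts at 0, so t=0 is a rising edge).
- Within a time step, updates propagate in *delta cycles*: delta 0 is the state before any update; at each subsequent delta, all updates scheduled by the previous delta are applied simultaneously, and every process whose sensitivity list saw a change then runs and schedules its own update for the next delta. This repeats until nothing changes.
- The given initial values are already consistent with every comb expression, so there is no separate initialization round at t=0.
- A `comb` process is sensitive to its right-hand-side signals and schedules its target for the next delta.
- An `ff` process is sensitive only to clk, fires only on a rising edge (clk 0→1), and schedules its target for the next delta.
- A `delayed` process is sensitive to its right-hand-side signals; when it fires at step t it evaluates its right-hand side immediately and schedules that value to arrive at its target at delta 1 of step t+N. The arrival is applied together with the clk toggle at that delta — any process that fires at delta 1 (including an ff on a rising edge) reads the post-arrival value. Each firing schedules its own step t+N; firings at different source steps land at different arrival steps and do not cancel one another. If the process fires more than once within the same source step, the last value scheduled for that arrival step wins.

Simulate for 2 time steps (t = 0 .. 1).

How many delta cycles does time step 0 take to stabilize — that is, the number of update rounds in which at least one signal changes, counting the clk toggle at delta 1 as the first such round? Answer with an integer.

t=0 Δ0: s1=1 s7=0 s0=1 s3=1 s2=1 s4=0 s5=1 s6=1 clk=0
  Δ1: clk:0→1
  Δ2: s6:1→0
  Δ3: s2:1→0
  (3Δ to stable)
t=1 Δ0: s1=1 s7=0 s0=1 s3=1 s2=0 s4=0 s5=1 s6=0 clk=1
  Δ1: clk:1→0
  (1Δ to stable)

3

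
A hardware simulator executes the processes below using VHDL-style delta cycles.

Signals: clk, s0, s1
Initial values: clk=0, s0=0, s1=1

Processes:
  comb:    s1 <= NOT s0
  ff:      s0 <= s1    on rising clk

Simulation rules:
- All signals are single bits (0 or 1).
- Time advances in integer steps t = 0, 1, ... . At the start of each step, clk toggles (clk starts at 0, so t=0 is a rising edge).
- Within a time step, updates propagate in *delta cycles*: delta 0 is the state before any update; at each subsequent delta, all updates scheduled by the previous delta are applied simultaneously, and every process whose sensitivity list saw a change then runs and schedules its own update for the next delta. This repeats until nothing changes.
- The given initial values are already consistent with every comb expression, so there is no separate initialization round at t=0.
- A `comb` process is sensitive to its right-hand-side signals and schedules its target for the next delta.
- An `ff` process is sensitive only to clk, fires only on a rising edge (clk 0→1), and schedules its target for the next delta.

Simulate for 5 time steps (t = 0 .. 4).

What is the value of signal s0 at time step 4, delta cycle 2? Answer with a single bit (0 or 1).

t=0 Δ0: clk=0 s0=0 s1=1
  Δ1: clk:0→1
  Δ2: s0:0→1
  Δ3: s1:1→0
  (3Δ to stable)
t=1 Δ0: clk=1 s0=1 s1=0
  Δ1: clk:1→0
  (1Δ to stable)
t=2 Δ0: clk=0 s0=1 s1=0
  Δ1: clk:0→1
  Δ2: s0:1→0
  Δ3: s1:0→1
  (3Δ to stable)
t=3 Δ0: clk=1 s0=0 s1=1
  Δ1: clk:1→0
  (1Δ to stable)
t=4 Δ0: clk=0 s0=0 s1=1
  Δ1: clk:0→1
  Δ2: s0:0→1
  Δ3: s1:1→0
  (3Δ to stable)

1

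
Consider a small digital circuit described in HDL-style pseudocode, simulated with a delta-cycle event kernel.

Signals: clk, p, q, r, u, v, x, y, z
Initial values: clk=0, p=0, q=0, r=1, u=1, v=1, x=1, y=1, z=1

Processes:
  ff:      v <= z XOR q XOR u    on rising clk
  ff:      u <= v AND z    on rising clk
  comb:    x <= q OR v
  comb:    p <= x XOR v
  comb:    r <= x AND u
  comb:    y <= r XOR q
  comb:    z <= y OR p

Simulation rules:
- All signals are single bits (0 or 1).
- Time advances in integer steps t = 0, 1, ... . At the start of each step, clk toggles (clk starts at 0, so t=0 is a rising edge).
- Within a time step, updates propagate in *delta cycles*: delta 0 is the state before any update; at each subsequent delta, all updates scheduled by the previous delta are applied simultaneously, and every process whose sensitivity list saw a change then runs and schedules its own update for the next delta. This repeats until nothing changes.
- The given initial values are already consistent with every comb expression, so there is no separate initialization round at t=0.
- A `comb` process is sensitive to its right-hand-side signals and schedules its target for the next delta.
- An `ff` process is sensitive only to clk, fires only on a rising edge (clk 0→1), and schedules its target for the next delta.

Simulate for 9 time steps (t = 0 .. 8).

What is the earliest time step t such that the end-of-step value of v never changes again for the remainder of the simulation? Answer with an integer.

t=0 Δ0: u=1 y=1 x=1 v=1 z=1 q=0 clk=0 r=1 p=0
  Δ1: clk:0→1
  Δ2: v:1→0
  Δ3: x:1→0, p:0→1
  Δ4: r:1→0, p:1→0
  Δ5: y:1→0
  Δ6: z:1→0
  (6Δ to stable)
t=1 Δ0: u=1 y=0 x=0 v=0 z=0 q=0 clk=1 r=0 p=0
  Δ1: clk:1→0
  (1Δ to stable)
t=2 Δ0: u=1 y=0 x=0 v=0 z=0 q=0 clk=0 r=0 p=0
  Δ1: clk:0→1
  Δ2: u:1→0, v:0→1
  Δ3: x:0→1, p:0→1
  Δ4: z:0→1, p:1→0
  Δ5: z:1→0
  (5Δ to stable)
t=3 Δ0: u=0 y=0 x=1 v=1 z=0 q=0 clk=1 r=0 p=0
  Δ1: clk:1→0
  (1Δ to stable)
t=4 Δ0: u=0 y=0 x=1 v=1 z=0 q=0 clk=0 r=0 p=0
  Δ1: clk:0→1
  Δ2: v:1→0
  Δ3: x:1→0, p:0→1
  Δ4: z:0→1, p:1→0
  Δ5: z:1→0
  (5Δ to stable)
t=5 Δ0: u=0 y=0 x=0 v=0 z=0 q=0 clk=1 r=0 p=0
  Δ1: clk:1→0
  (1Δ to stable)
t=6 Δ0: u=0 y=0 x=0 v=0 z=0 q=0 clk=0 r=0 p=0
  Δ1: clk:0→1
  (1Δ to stable)
t=7 Δ0: u=0 y=0 x=0 v=0 z=0 q=0 clk=1 r=0 p=0
  Δ1: clk:1→0
  (1Δ to stable)
t=8 Δ0: u=0 y=0 x=0 v=0 z=0 q=0 clk=0 r=0 p=0
  Δ1: clk:0→1
  (1Δ to stable)

4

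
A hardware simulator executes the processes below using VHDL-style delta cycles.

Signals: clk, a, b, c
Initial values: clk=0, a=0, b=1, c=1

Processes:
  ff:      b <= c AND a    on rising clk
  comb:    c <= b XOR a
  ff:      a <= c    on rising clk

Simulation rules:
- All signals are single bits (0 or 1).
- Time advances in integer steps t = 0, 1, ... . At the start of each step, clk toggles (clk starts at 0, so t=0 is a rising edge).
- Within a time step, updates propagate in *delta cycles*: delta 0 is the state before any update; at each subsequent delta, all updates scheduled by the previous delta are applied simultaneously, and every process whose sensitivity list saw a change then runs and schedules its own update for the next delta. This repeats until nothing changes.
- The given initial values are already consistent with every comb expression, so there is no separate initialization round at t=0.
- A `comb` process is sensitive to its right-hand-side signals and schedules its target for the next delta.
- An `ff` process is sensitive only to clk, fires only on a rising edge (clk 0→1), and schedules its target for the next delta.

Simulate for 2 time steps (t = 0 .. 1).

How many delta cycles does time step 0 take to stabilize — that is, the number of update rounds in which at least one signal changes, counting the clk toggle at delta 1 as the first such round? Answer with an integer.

t=0 Δ0: c=1 b=1 a=0 clk=0
  Δ1: clk:0→1
  Δ2: b:1→0, a:0→1
  (2Δ to stable)
t=1 Δ0: c=1 b=0 a=1 clk=1
  Δ1: clk:1→0
  (1Δ to stable)

2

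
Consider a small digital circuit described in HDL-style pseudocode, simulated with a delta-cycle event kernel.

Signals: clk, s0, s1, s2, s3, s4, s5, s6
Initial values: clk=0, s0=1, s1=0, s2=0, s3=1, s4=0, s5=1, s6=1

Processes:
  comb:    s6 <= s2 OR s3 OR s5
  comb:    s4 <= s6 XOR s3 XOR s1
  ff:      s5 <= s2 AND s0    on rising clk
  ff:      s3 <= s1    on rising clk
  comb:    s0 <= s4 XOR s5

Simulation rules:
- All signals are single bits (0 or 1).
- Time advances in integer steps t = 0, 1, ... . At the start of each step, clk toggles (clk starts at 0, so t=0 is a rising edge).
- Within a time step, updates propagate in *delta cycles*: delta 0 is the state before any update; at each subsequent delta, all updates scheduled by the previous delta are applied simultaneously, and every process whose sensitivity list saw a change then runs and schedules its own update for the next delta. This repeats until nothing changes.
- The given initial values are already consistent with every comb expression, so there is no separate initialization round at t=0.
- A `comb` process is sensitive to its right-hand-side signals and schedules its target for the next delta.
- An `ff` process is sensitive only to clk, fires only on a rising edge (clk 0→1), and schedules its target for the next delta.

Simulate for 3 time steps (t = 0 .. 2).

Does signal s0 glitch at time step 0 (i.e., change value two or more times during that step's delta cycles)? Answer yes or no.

yes

t0.Δ0 s5=1 s1=0 s0=1 s3=1 s4=0 clk=0 s6=1 s2=0
t0.Δ1 s5=1 s1=0 s0=1 s3=1 s4=0 clk=1 s6=1 s2=0
t0.Δ2 s5=0 s1=0 s0=1 s3=0 s4=0 clk=1 s6=1 s2=0
t0.Δ3 s5=0 s1=0 s0=0 s3=0 s4=1 clk=1 s6=0 s2=0
t0.Δ4 s5=0 s1=0 s0=1 s3=0 s4=0 clk=1 s6=0 s2=0
t0.Δ5 s5=0 s1=0 s0=0 s3=0 s4=0 clk=1 s6=0 s2=0
t1.Δ0 s5=0 s1=0 s0=0 s3=0 s4=0 clk=1 s6=0 s2=0
t1.Δ1 s5=0 s1=0 s0=0 s3=0 s4=0 clk=0 s6=0 s2=0
t2.Δ0 s5=0 s1=0 s0=0 s3=0 s4=0 clk=0 s6=0 s2=0
t2.Δ1 s5=0 s1=0 s0=0 s3=0 s4=0 clk=1 s6=0 s2=0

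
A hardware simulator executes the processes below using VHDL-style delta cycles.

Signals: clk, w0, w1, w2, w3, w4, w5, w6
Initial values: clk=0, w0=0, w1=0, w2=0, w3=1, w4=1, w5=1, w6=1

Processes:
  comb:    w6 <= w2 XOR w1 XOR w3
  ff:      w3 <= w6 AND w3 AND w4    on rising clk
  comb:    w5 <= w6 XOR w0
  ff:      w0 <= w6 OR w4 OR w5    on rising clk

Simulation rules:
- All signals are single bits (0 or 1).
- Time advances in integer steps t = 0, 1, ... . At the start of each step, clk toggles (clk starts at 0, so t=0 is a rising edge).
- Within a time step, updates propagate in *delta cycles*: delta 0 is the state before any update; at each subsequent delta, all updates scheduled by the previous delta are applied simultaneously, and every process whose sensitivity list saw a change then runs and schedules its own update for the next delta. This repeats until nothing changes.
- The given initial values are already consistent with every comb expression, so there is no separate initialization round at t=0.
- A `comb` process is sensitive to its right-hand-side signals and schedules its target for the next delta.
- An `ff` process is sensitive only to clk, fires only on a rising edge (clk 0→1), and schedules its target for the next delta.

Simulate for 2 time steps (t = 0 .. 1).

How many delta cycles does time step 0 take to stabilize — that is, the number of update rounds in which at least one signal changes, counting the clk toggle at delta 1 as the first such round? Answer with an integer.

[bits: w2,w5,clk,w6,w3,w1,w0,w4]
t=0: Δ0=01011001 Δ1=01111001 Δ2=01111011 Δ3=00111011 | 3Δ
t=1: Δ0=00111011 Δ1=00011011 | 1Δ

3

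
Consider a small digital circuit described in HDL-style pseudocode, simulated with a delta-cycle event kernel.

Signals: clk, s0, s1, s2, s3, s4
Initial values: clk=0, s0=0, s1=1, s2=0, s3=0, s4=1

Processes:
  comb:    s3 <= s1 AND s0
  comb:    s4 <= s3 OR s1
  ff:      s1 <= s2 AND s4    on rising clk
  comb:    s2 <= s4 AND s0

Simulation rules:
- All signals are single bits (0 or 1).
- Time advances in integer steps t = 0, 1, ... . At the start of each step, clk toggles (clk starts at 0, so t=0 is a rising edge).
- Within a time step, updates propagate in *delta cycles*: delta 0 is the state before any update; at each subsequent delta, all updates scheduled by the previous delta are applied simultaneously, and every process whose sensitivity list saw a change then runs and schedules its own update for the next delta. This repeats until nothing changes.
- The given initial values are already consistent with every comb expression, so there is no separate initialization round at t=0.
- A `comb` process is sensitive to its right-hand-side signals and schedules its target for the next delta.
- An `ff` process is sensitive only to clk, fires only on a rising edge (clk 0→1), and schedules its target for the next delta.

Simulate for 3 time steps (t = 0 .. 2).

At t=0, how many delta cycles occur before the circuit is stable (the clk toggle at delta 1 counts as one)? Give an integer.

3

t0.Δ0 s2=0 s0=0 s4=1 s3=0 clk=0 s1=1
t0.Δ1 s2=0 s0=0 s4=1 s3=0 clk=1 s1=1
t0.Δ2 s2=0 s0=0 s4=1 s3=0 clk=1 s1=0
t0.Δ3 s2=0 s0=0 s4=0 s3=0 clk=1 s1=0
t1.Δ0 s2=0 s0=0 s4=0 s3=0 clk=1 s1=0
t1.Δ1 s2=0 s0=0 s4=0 s3=0 clk=0 s1=0
t2.Δ0 s2=0 s0=0 s4=0 s3=0 clk=0 s1=0
t2.Δ1 s2=0 s0=0 s4=0 s3=0 clk=1 s1=0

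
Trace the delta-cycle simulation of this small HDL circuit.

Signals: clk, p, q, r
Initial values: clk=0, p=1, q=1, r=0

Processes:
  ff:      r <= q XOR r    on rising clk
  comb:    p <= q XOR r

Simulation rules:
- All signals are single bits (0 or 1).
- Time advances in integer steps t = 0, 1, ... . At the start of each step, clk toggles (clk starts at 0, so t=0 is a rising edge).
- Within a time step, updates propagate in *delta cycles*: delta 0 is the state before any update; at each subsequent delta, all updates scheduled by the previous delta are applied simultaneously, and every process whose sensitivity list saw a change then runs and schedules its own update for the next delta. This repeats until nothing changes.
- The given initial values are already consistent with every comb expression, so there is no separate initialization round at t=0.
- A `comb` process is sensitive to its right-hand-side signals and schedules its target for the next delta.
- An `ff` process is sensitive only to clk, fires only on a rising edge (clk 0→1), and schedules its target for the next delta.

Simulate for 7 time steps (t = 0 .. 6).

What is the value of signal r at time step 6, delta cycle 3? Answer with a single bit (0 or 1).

[bits: clk,p,r,q]
t=0: Δ0=0101 Δ1=1101 Δ2=1111 Δ3=1011 | 3Δ
t=1: Δ0=1011 Δ1=0011 | 1Δ
t=2: Δ0=0011 Δ1=1011 Δ2=1001 Δ3=1101 | 3Δ
t=3: Δ0=1101 Δ1=0101 | 1Δ
t=4: Δ0=0101 Δ1=1101 Δ2=1111 Δ3=1011 | 3Δ
t=5: Δ0=1011 Δ1=0011 | 1Δ
t=6: Δ0=0011 Δ1=1011 Δ2=1001 Δ3=1101 | 3Δ

0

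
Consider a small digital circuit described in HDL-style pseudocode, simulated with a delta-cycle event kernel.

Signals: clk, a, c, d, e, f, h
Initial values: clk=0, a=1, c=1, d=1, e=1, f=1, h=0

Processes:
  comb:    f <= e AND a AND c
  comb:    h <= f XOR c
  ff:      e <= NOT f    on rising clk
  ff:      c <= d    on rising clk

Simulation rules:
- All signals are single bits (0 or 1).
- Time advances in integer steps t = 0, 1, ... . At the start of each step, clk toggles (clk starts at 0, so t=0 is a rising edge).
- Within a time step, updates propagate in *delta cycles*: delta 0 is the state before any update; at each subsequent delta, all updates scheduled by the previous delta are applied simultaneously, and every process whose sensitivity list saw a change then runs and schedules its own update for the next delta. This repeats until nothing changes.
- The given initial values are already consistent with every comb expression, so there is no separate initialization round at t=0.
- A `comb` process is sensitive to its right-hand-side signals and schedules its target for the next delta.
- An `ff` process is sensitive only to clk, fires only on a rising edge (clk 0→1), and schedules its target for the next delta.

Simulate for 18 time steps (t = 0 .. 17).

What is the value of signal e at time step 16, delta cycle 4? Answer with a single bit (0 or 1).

0

t=0 Δ0: d=1 h=0 f=1 clk=0 c=1 e=1 a=1
  Δ1: clk:0→1
  Δ2: e:1→0
  Δ3: f:1→0
  Δ4: h:0→1
  (4Δ to stable)
t=1 Δ0: d=1 h=1 f=0 clk=1 c=1 e=0 a=1
  Δ1: clk:1→0
  (1Δ to stable)
t=2 Δ0: d=1 h=1 f=0 clk=0 c=1 e=0 a=1
  Δ1: clk:0→1
  Δ2: e:0→1
  Δ3: f:0→1
  Δ4: h:1→0
  (4Δ to stable)
t=3 Δ0: d=1 h=0 f=1 clk=1 c=1 e=1 a=1
  Δ1: clk:1→0
  (1Δ to stable)
t=4 Δ0: d=1 h=0 f=1 clk=0 c=1 e=1 a=1
  Δ1: clk:0→1
  Δ2: e:1→0
  Δ3: f:1→0
  Δ4: h:0→1
  (4Δ to stable)
t=5 Δ0: d=1 h=1 f=0 clk=1 c=1 e=0 a=1
  Δ1: clk:1→0
  (1Δ to stable)
t=6 Δ0: d=1 h=1 f=0 clk=0 c=1 e=0 a=1
  Δ1: clk:0→1
  Δ2: e:0→1
  Δ3: f:0→1
  Δ4: h:1→0
  (4Δ to stable)
t=7 Δ0: d=1 h=0 f=1 clk=1 c=1 e=1 a=1
  Δ1: clk:1→0
  (1Δ to stable)
t=8 Δ0: d=1 h=0 f=1 clk=0 c=1 e=1 a=1
  Δ1: clk:0→1
  Δ2: e:1→0
  Δ3: f:1→0
  Δ4: h:0→1
  (4Δ to stable)
t=9 Δ0: d=1 h=1 f=0 clk=1 c=1 e=0 a=1
  Δ1: clk:1→0
  (1Δ to stable)
t=10 Δ0: d=1 h=1 f=0 clk=0 c=1 e=0 a=1
  Δ1: clk:0→1
  Δ2: e:0→1
  Δ3: f:0→1
  Δ4: h:1→0
  (4Δ to stable)
t=11 Δ0: d=1 h=0 f=1 clk=1 c=1 e=1 a=1
  Δ1: clk:1→0
  (1Δ to stable)
t=12 Δ0: d=1 h=0 f=1 clk=0 c=1 e=1 a=1
  Δ1: clk:0→1
  Δ2: e:1→0
  Δ3: f:1→0
  Δ4: h:0→1
  (4Δ to stable)
t=13 Δ0: d=1 h=1 f=0 clk=1 c=1 e=0 a=1
  Δ1: clk:1→0
  (1Δ to stable)
t=14 Δ0: d=1 h=1 f=0 clk=0 c=1 e=0 a=1
  Δ1: clk:0→1
  Δ2: e:0→1
  Δ3: f:0→1
  Δ4: h:1→0
  (4Δ to stable)
t=15 Δ0: d=1 h=0 f=1 clk=1 c=1 e=1 a=1
  Δ1: clk:1→0
  (1Δ to stable)
t=16 Δ0: d=1 h=0 f=1 clk=0 c=1 e=1 a=1
  Δ1: clk:0→1
  Δ2: e:1→0
  Δ3: f:1→0
  Δ4: h:0→1
  (4Δ to stable)
t=17 Δ0: d=1 h=1 f=0 clk=1 c=1 e=0 a=1
  Δ1: clk:1→0
  (1Δ to stable)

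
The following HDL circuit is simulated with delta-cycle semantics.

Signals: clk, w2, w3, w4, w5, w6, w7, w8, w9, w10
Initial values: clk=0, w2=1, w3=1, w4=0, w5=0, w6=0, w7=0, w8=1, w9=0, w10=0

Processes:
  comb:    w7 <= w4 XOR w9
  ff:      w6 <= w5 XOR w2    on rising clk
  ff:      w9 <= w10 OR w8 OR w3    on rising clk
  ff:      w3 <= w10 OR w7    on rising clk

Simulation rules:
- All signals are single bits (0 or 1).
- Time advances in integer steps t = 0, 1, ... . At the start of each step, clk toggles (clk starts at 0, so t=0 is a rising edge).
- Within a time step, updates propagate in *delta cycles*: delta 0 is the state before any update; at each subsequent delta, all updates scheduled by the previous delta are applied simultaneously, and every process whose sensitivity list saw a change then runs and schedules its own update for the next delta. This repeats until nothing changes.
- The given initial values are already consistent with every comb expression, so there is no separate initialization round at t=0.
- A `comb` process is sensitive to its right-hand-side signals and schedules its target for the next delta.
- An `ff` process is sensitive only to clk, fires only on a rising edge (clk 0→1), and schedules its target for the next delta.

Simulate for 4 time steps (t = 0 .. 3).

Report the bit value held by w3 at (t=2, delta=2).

1

t=0 Δ0: w2=1 w8=1 w9=0 w10=0 w7=0 w6=0 w4=0 w5=0 clk=0 w3=1
  Δ1: clk:0→1
  Δ2: w9:0→1, w6:0→1, w3:1→0
  Δ3: w7:0→1
  (3Δ to stable)
t=1 Δ0: w2=1 w8=1 w9=1 w10=0 w7=1 w6=1 w4=0 w5=0 clk=1 w3=0
  Δ1: clk:1→0
  (1Δ to stable)
t=2 Δ0: w2=1 w8=1 w9=1 w10=0 w7=1 w6=1 w4=0 w5=0 clk=0 w3=0
  Δ1: clk:0→1
  Δ2: w3:0→1
  (2Δ to stable)
t=3 Δ0: w2=1 w8=1 w9=1 w10=0 w7=1 w6=1 w4=0 w5=0 clk=1 w3=1
  Δ1: clk:1→0
  (1Δ to stable)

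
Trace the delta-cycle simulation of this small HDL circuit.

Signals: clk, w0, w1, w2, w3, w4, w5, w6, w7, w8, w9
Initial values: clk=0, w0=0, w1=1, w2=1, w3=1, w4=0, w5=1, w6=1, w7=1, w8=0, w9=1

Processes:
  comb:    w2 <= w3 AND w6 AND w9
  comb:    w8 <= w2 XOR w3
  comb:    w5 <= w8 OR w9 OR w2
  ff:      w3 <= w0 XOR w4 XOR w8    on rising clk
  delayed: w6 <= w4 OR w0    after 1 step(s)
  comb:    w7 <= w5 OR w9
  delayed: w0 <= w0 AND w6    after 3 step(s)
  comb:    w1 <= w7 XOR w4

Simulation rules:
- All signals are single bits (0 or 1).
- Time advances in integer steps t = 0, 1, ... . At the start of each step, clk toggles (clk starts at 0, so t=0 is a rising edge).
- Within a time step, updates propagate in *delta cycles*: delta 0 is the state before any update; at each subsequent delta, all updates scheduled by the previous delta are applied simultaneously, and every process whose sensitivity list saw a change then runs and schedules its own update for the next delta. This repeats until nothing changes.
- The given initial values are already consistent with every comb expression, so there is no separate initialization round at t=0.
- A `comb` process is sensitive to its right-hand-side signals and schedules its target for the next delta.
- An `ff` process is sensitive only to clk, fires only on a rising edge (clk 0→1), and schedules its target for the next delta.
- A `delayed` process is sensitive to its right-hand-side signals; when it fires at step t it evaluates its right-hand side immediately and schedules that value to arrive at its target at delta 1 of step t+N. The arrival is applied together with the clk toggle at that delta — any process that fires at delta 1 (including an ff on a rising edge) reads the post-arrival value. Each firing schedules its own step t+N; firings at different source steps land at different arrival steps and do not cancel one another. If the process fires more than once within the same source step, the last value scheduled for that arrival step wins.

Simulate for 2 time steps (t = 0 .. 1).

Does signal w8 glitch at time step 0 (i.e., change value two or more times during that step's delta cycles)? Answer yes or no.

yes

t0.Δ0 w3=1 w0=0 w7=1 w2=1 w9=1 w6=1 w5=1 clk=0 w8=0 w4=0 w1=1
t0.Δ1 w3=1 w0=0 w7=1 w2=1 w9=1 w6=1 w5=1 clk=1 w8=0 w4=0 w1=1
t0.Δ2 w3=0 w0=0 w7=1 w2=1 w9=1 w6=1 w5=1 clk=1 w8=0 w4=0 w1=1
t0.Δ3 w3=0 w0=0 w7=1 w2=0 w9=1 w6=1 w5=1 clk=1 w8=1 w4=0 w1=1
t0.Δ4 w3=0 w0=0 w7=1 w2=0 w9=1 w6=1 w5=1 clk=1 w8=0 w4=0 w1=1
t1.Δ0 w3=0 w0=0 w7=1 w2=0 w9=1 w6=1 w5=1 clk=1 w8=0 w4=0 w1=1
t1.Δ1 w3=0 w0=0 w7=1 w2=0 w9=1 w6=1 w5=1 clk=0 w8=0 w4=0 w1=1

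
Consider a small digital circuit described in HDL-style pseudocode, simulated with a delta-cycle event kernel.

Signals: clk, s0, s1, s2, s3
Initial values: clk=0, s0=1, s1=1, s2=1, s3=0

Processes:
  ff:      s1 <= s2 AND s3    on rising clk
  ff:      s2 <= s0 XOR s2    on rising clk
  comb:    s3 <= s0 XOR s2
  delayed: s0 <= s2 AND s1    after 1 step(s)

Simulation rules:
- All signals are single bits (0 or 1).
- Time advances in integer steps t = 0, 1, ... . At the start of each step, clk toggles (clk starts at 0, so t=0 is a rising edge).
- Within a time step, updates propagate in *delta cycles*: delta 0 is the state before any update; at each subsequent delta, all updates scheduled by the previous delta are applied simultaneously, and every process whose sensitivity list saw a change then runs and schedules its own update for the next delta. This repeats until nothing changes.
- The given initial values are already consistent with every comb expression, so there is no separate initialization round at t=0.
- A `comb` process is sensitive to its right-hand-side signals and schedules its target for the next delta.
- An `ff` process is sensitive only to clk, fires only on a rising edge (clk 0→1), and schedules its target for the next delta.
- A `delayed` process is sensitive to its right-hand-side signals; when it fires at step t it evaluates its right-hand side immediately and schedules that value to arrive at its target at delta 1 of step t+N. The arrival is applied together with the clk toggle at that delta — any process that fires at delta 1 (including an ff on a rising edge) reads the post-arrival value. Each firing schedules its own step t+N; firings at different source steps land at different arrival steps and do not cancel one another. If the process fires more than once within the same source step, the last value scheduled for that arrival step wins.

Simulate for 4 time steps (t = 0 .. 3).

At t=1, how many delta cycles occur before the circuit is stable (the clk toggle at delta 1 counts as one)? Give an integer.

2

t0.Δ0 s0=1 s3=0 clk=0 s2=1 s1=1
t0.Δ1 s0=1 s3=0 clk=1 s2=1 s1=1
t0.Δ2 s0=1 s3=0 clk=1 s2=0 s1=0
t0.Δ3 s0=1 s3=1 clk=1 s2=0 s1=0
t1.Δ0 s0=1 s3=1 clk=1 s2=0 s1=0
t1.Δ1 s0=0 s3=1 clk=0 s2=0 s1=0
t1.Δ2 s0=0 s3=0 clk=0 s2=0 s1=0
t2.Δ0 s0=0 s3=0 clk=0 s2=0 s1=0
t2.Δ1 s0=0 s3=0 clk=1 s2=0 s1=0
t3.Δ0 s0=0 s3=0 clk=1 s2=0 s1=0
t3.Δ1 s0=0 s3=0 clk=0 s2=0 s1=0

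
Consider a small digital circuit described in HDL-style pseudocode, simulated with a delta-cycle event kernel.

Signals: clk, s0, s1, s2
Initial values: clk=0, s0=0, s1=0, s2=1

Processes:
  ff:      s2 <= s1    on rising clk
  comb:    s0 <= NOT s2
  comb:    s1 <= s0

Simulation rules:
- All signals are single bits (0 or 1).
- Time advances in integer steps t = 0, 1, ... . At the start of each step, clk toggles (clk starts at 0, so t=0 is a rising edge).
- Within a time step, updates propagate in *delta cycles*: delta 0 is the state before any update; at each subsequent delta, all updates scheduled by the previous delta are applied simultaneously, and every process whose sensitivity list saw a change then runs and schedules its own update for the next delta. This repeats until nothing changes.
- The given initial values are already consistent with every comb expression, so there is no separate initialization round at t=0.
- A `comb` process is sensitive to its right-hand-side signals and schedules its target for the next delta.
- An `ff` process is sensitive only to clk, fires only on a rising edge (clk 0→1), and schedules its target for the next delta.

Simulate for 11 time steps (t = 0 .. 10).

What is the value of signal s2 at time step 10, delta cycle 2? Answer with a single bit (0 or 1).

1

t=0 Δ0: s2=1 s0=0 clk=0 s1=0
  Δ1: clk:0→1
  Δ2: s2:1→0
  Δ3: s0:0→1
  Δ4: s1:0→1
  (4Δ to stable)
t=1 Δ0: s2=0 s0=1 clk=1 s1=1
  Δ1: clk:1→0
  (1Δ to stable)
t=2 Δ0: s2=0 s0=1 clk=0 s1=1
  Δ1: clk:0→1
  Δ2: s2:0→1
  Δ3: s0:1→0
  Δ4: s1:1→0
  (4Δ to stable)
t=3 Δ0: s2=1 s0=0 clk=1 s1=0
  Δ1: clk:1→0
  (1Δ to stable)
t=4 Δ0: s2=1 s0=0 clk=0 s1=0
  Δ1: clk:0→1
  Δ2: s2:1→0
  Δ3: s0:0→1
  Δ4: s1:0→1
  (4Δ to stable)
t=5 Δ0: s2=0 s0=1 clk=1 s1=1
  Δ1: clk:1→0
  (1Δ to stable)
t=6 Δ0: s2=0 s0=1 clk=0 s1=1
  Δ1: clk:0→1
  Δ2: s2:0→1
  Δ3: s0:1→0
  Δ4: s1:1→0
  (4Δ to stable)
t=7 Δ0: s2=1 s0=0 clk=1 s1=0
  Δ1: clk:1→0
  (1Δ to stable)
t=8 Δ0: s2=1 s0=0 clk=0 s1=0
  Δ1: clk:0→1
  Δ2: s2:1→0
  Δ3: s0:0→1
  Δ4: s1:0→1
  (4Δ to stable)
t=9 Δ0: s2=0 s0=1 clk=1 s1=1
  Δ1: clk:1→0
  (1Δ to stable)
t=10 Δ0: s2=0 s0=1 clk=0 s1=1
  Δ1: clk:0→1
  Δ2: s2:0→1
  Δ3: s0:1→0
  Δ4: s1:1→0
  (4Δ to stable)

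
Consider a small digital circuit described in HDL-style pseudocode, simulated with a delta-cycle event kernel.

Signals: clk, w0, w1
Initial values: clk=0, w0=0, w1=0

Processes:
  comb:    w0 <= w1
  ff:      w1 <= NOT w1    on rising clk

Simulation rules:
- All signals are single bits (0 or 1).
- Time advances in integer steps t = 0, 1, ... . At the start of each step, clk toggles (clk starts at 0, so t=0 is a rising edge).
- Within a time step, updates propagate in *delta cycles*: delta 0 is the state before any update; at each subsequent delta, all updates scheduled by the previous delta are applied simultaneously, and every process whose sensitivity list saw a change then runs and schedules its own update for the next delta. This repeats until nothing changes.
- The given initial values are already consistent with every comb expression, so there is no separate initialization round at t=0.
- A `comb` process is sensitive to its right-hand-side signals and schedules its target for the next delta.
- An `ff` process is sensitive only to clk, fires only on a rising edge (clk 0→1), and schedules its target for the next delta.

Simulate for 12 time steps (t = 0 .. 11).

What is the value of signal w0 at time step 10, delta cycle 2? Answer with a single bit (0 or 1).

1

t0.Δ0 clk=0 w1=0 w0=0
t0.Δ1 clk=1 w1=0 w0=0
t0.Δ2 clk=1 w1=1 w0=0
t0.Δ3 clk=1 w1=1 w0=1
t1.Δ0 clk=1 w1=1 w0=1
t1.Δ1 clk=0 w1=1 w0=1
t2.Δ0 clk=0 w1=1 w0=1
t2.Δ1 clk=1 w1=1 w0=1
t2.Δ2 clk=1 w1=0 w0=1
t2.Δ3 clk=1 w1=0 w0=0
t3.Δ0 clk=1 w1=0 w0=0
t3.Δ1 clk=0 w1=0 w0=0
t4.Δ0 clk=0 w1=0 w0=0
t4.Δ1 clk=1 w1=0 w0=0
t4.Δ2 clk=1 w1=1 w0=0
t4.Δ3 clk=1 w1=1 w0=1
t5.Δ0 clk=1 w1=1 w0=1
t5.Δ1 clk=0 w1=1 w0=1
t6.Δ0 clk=0 w1=1 w0=1
t6.Δ1 clk=1 w1=1 w0=1
t6.Δ2 clk=1 w1=0 w0=1
t6.Δ3 clk=1 w1=0 w0=0
t7.Δ0 clk=1 w1=0 w0=0
t7.Δ1 clk=0 w1=0 w0=0
t8.Δ0 clk=0 w1=0 w0=0
t8.Δ1 clk=1 w1=0 w0=0
t8.Δ2 clk=1 w1=1 w0=0
t8.Δ3 clk=1 w1=1 w0=1
t9.Δ0 clk=1 w1=1 w0=1
t9.Δ1 clk=0 w1=1 w0=1
t10.Δ0 clk=0 w1=1 w0=1
t10.Δ1 clk=1 w1=1 w0=1
t10.Δ2 clk=1 w1=0 w0=1
t10.Δ3 clk=1 w1=0 w0=0
t11.Δ0 clk=1 w1=0 w0=0
t11.Δ1 clk=0 w1=0 w0=0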